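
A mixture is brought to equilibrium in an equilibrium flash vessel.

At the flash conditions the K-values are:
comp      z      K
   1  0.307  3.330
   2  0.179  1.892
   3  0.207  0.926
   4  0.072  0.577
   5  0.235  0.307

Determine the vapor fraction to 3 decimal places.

Newton iteration, ψ⁰ = 0.65:
  ψ = 0.650: g = 0.0311, g' = -0.720 → ψ = 0.693
Converged at ψ = 0.693.

ψ = 0.693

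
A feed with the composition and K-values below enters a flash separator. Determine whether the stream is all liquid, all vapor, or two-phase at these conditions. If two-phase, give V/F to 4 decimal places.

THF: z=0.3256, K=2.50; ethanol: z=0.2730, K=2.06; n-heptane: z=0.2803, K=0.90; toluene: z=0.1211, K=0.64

all vapor

ΣzᵢKᵢ = 1.7062; Σzᵢ/Kᵢ = 0.7634.
Since Σzᵢ/Kᵢ < 1 the mixture is above its dew point — single vapor phase.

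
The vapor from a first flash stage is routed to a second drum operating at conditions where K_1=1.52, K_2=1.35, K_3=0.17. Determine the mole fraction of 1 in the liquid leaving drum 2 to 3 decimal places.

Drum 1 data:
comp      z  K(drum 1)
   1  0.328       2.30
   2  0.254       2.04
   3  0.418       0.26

x_1 (drum 2) = 0.361

Drum 1:
Material balance + equilibrium reduce to Σ zᵢ(Kᵢ−1)/(1+ψ₁(Kᵢ−1)) = 0.
g(0) = ΣzᵢKᵢ − 1 = 0.381 and g(1) = 1 − Σzᵢ/Kᵢ = -0.875, so a root lies in (0, 1).
Newton iteration, ψ₁⁰ = 0.69:
  ψ₁ = 0.690: g = -0.2535, g' = -1.203 → ψ₁ = 0.479
  ψ₁ = 0.479: g = -0.0403, g' = -0.882 → ψ₁ = 0.434
  ψ₁ = 0.434: g = -0.0007, g' = -0.853 → ψ₁ = 0.433
Converged at ψ₁ = 0.433.
Drum-1 compositions:
  1: x = 0.210, y = 0.483
  2: x = 0.175, y = 0.357
  3: x = 0.615, y = 0.160
Drum-2 feed = drum-1 vapor: z₂ = (0.4828, 0.3573, 0.1599).
Drum 2:
Rachford–Rice: g(ψ₂) = Σ zᵢ(Kᵢ−1)/(1+ψ₂(Kᵢ−1)) = 0.
Feasibility: ΣzᵢKᵢ = 1.243, Σzᵢ/Kᵢ = 1.523 — both > 1, two phases present.
Newton–Raphson from ψ₂ = 0.52:
  ψ₂ = 0.520: g = 0.0700, g' = -0.453 → ψ₂ = 0.674
  ψ₂ = 0.674: g = -0.0144, g' = -0.668 → ψ₂ = 0.653
  ψ₂ = 0.653: g = -0.0005, g' = -0.627 → ψ₂ = 0.652
Converged at ψ₂ = 0.652.
  1: x = 0.361, y = 0.548
  2: x = 0.291, y = 0.393
  3: x = 0.349, y = 0.059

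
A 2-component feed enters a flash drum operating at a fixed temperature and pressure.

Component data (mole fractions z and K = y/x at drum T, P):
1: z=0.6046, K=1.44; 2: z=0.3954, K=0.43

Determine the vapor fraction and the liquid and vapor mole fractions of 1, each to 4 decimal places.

ψ = 0.1621, x_1 = 0.5644, y_1 = 0.8127

Let ψ = V/F and solve Σ zᵢ(Kᵢ−1)/(1+ψ(Kᵢ−1)) = 0.
Feasibility: ΣzᵢKᵢ = 1.0406, Σzᵢ/Kᵢ = 1.3394 — both > 1, two phases present.
Binary case is linear: z₁(K₁−1)(1+ψ(K₂−1)) + z₂(K₂−1)(1+ψ(K₁−1)) = 0
⇒ ψ = [z₁(K₁−1)+z₂(K₂−1)] / [−(K₁−1)(K₂−1)] = 0.04065/0.25080 = 0.1621
Compositions from xᵢ = zᵢ/(1+ψ(Kᵢ−1)), yᵢ = Kᵢxᵢ:
  1: x = 0.5644, y = 0.8127
  2: x = 0.4356, y = 0.1873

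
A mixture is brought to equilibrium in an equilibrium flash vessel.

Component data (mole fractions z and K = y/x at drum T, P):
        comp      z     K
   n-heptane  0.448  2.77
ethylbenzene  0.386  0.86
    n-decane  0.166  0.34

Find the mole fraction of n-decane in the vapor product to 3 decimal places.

y_n-decane = 0.130

Newton–Raphson from ψ = 0.6:
  ψ = 0.600: g = 0.1442, g' = -0.537 → ψ = 0.868
  ψ = 0.868: g = -0.0056, g' = -0.625 → ψ = 0.859
Converged at ψ = 0.859.
Compositions from xᵢ = zᵢ/(1+ψ(Kᵢ−1)), yᵢ = Kᵢxᵢ:
  n-heptane: x = 0.178, y = 0.492
  ethylbenzene: x = 0.439, y = 0.377
  n-decane: x = 0.384, y = 0.130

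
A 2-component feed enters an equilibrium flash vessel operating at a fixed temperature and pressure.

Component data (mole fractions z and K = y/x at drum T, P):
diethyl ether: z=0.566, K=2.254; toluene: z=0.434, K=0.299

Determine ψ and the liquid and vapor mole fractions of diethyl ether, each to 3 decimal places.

ψ = 0.461, x_diethyl ether = 0.359, y_diethyl ether = 0.808

Let ψ = V/F and solve Σ zᵢ(Kᵢ−1)/(1+ψ(Kᵢ−1)) = 0.
Feasibility: ΣzᵢKᵢ = 1.406, Σzᵢ/Kᵢ = 1.703 — both > 1, two phases present.
Binary case is linear: z₁(K₁−1)(1+ψ(K₂−1)) + z₂(K₂−1)(1+ψ(K₁−1)) = 0
⇒ ψ = [z₁(K₁−1)+z₂(K₂−1)] / [−(K₁−1)(K₂−1)] = 0.4055/0.8791 = 0.461
Compositions from xᵢ = zᵢ/(1+ψ(Kᵢ−1)), yᵢ = Kᵢxᵢ:
  diethyl ether: x = 0.359, y = 0.808
  toluene: x = 0.641, y = 0.192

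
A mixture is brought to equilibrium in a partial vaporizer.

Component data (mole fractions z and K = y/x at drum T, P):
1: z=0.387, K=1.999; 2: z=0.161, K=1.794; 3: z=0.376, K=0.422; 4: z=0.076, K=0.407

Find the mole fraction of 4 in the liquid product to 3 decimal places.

Rachford–Rice: g(V/F) = Σ zᵢ(Kᵢ−1)/(1+V/F(Kᵢ−1)) = 0.
Feasibility: ΣzᵢKᵢ = 1.252, Σzᵢ/Kᵢ = 1.361 — both > 1, two phases present.
Newton iteration, V/F⁰ = 0.49:
  V/F = 0.490: g = -0.0151, g' = -0.524 → V/F = 0.461
Converged at V/F = 0.461.
Compositions from xᵢ = zᵢ/(1+V/F(Kᵢ−1)), yᵢ = Kᵢxᵢ:
  1: x = 0.265, y = 0.530
  2: x = 0.118, y = 0.211
  3: x = 0.513, y = 0.216
  4: x = 0.105, y = 0.043

x_4 = 0.105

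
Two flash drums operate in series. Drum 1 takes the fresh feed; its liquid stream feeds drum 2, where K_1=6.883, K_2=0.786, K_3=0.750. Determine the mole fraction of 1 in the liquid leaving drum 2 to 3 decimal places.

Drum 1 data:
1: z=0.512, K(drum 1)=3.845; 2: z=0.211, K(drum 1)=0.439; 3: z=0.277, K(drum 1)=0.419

Drum 1:
Newton–Raphson from ψ₁ = 0.5:
  ψ₁ = 0.500: g = 0.2099, g' = -1.020 → ψ₁ = 0.706
  ψ₁ = 0.706: g = 0.0155, g' = -0.909 → ψ₁ = 0.723
Converged at ψ₁ = 0.723.
Drum-1 compositions:
  1: x = 0.168, y = 0.644
  2: x = 0.355, y = 0.156
  3: x = 0.478, y = 0.200
Drum-2 feed = drum-1 liquid: z₂ = (0.1675, 0.3549, 0.4776).
Drum 2:
Let ψ₂ = V/F and solve Σ zᵢ(Kᵢ−1)/(1+ψ₂(Kᵢ−1)) = 0.
Check two-phase: ΣzᵢKᵢ = 1.790 > 1 and Σzᵢ/Kᵢ = 1.113 > 1, so g(0) = 0.790 > 0 and g(1) = -0.113 < 0.
Newton–Raphson from ψ₂ = 0.5:
  ψ₂ = 0.500: g = 0.0285, g' = -0.433 → ψ₂ = 0.566
  ψ₂ = 0.566: g = 0.0021, g' = -0.371 → ψ₂ = 0.572
Converged at ψ₂ = 0.572.
  1: x = 0.038, y = 0.264
  2: x = 0.404, y = 0.318
  3: x = 0.557, y = 0.418

x_1 (drum 2) = 0.038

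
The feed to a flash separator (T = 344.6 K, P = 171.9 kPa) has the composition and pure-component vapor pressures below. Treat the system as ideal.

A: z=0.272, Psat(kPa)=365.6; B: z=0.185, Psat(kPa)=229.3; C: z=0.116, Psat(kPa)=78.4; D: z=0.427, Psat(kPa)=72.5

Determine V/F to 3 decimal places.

Raoult's law: Kᵢ = Pᵢˢᵃᵗ/P = Pᵢˢᵃᵗ/171.9.
  K_A = 365.6/171.9 = 2.12682, K_B = 229.3/171.9 = 1.33392, K_C = 78.4/171.9 = 0.45608, K_D = 72.5/171.9 = 0.42176
Newton iteration, V/F⁰ = 0.44:
  V/F = 0.440: g = -0.1553, g' = -0.486 → V/F = 0.120
  V/F = 0.120: g = -0.0037, g' = -0.491 → V/F = 0.113
Converged at V/F = 0.113.

V/F = 0.113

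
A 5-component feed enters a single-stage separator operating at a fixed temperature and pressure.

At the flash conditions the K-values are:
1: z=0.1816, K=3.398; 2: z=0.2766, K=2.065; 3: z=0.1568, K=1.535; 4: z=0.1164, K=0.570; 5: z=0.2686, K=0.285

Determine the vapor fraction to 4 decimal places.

Let ψ = V/F and solve Σ zᵢ(Kᵢ−1)/(1+ψ(Kᵢ−1)) = 0.
g(0) = ΣzᵢKᵢ − 1 = 0.5718 and g(1) = 1 − Σzᵢ/Kᵢ = -0.4362, so a root lies in (0, 1).
Iterate (Newton) starting at ψ = 0.5:
  ψ = 0.5000: g = 0.09377, g' = -0.7450 → ψ = 0.6259
  ψ = 0.6259: g = -0.00233, g' = -0.7952 → ψ = 0.6229
Converged at ψ = 0.6229.

ψ = 0.6229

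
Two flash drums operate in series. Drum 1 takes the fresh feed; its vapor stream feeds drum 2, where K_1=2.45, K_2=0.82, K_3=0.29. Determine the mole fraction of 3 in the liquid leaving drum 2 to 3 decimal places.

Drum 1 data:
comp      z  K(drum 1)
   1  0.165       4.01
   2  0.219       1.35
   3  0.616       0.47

Drum 1:
Newton–Raphson from ψ₁ = 0.5:
  ψ₁ = 0.500: g = -0.1807, g' = -0.578 → ψ₁ = 0.187
  ψ₁ = 0.187: g = 0.0270, g' = -0.848 → ψ₁ = 0.219
  ψ₁ = 0.219: g = 0.0010, g' = -0.787 → ψ₁ = 0.220
Converged at ψ₁ = 0.220.
Drum-1 compositions:
  1: x = 0.099, y = 0.398
  2: x = 0.203, y = 0.274
  3: x = 0.698, y = 0.328
Drum-2 feed = drum-1 vapor: z₂ = (0.3977, 0.2745, 0.3278).
Drum 2:
Iterate (Newton) starting at ψ₂ = 0.5:
  ψ₂ = 0.500: g = -0.0809, g' = -0.689 → ψ₂ = 0.383
  ψ₂ = 0.383: g = -0.0018, g' = -0.668 → ψ₂ = 0.380
Converged at ψ₂ = 0.380.
  1: x = 0.256, y = 0.628
  2: x = 0.295, y = 0.242
  3: x = 0.449, y = 0.130

x_3 (drum 2) = 0.449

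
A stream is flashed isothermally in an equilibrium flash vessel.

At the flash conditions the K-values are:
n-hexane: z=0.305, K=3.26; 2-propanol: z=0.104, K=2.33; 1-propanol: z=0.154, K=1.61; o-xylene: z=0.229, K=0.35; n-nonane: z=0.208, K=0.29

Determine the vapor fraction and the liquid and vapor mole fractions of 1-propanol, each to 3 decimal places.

ψ = 0.532, x_1-propanol = 0.116, y_1-propanol = 0.187

Let ψ = V/F and solve Σ zᵢ(Kᵢ−1)/(1+ψ(Kᵢ−1)) = 0.
Feasibility: ΣzᵢKᵢ = 1.625, Σzᵢ/Kᵢ = 1.605 — both > 1, two phases present.
Newton iteration, ψ⁰ = 0.5:
  ψ = 0.500: g = 0.0292, g' = -0.908 → ψ = 0.532
Converged at ψ = 0.532.
Compositions from xᵢ = zᵢ/(1+ψ(Kᵢ−1)), yᵢ = Kᵢxᵢ:
  n-hexane: x = 0.138, y = 0.451
  2-propanol: x = 0.061, y = 0.142
  1-propanol: x = 0.116, y = 0.187
  o-xylene: x = 0.350, y = 0.123
  n-nonane: x = 0.334, y = 0.097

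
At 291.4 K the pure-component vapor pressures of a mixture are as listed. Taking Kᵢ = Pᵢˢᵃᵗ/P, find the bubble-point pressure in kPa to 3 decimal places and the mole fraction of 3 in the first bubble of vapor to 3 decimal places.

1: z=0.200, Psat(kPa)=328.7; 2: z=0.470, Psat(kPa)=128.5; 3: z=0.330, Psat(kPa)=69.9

At the bubble point ψ → 0, so ΣzᵢKᵢ = 1 with Kᵢ = Pᵢˢᵃᵗ/P ⇒ P = ΣzᵢPᵢˢᵃᵗ.
P = 0.200·328.7 + 0.470·128.5 + 0.330·69.9 = 149.202 kPa
yᵢ = zᵢPᵢˢᵃᵗ/P ⇒ y_3 = 0.330·69.9/149.202 = 0.155

Pbub = 149.202 kPa, y_3 = 0.155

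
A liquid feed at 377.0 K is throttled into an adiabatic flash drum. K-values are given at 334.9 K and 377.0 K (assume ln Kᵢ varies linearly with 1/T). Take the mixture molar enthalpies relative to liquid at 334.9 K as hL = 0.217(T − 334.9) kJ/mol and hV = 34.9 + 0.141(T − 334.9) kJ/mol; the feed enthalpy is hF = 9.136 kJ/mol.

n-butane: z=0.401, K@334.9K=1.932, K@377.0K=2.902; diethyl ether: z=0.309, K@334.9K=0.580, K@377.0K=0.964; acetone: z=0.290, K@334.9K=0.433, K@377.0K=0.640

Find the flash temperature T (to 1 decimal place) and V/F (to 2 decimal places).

T = 337.9 K, V/F = 0.24

Adiabatic flash: solve Rachford–Rice at each trial T, then check hF = ψ·hV(T) + (1−ψ)·hL(T).
  T = 334.9 K: K = (1.932, 0.580, 0.433), RR gives ψ = 0.172, H_out = 6.004 kJ/mol
  T = 377.0 K: K = (2.902, 0.964, 0.640), RR gives ψ = 1.000, H_out = 40.836 kJ/mol
  T = 355.9 K: K = (2.395, 0.759, 0.532), RR gives ψ = 0.677, H_out = 27.112 kJ/mol
  T = 345.4 K: K = (2.158, 0.666, 0.482), RR gives ψ = 0.421, H_out = 16.622 kJ/mol
  T = 340.1 K: K = (2.043, 0.622, 0.457), RR gives ψ = 0.296, H_out = 11.357 kJ/mol
  T = 337.5 K: K = (1.987, 0.601, 0.445), RR gives ψ = 0.235, H_out = 8.715 kJ/mol
  T = 338.8 K: K = (2.015, 0.611, 0.451), RR gives ψ = 0.266, H_out = 10.043 kJ/mol
Linear interpolation between T = 337.5 (H_out = 8.715) and T = 338.8 (H_out = 10.043) on hF = 9.136 gives T ≈ 337.9 K, at which ψ = 0.24.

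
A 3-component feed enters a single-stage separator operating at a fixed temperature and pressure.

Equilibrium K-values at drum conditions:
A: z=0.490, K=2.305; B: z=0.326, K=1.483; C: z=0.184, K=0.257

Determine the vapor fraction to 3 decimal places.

Material balance + equilibrium reduce to Σ zᵢ(Kᵢ−1)/(1+ψ(Kᵢ−1)) = 0.
Check two-phase: ΣzᵢKᵢ = 1.660 > 1 and Σzᵢ/Kᵢ = 1.148 > 1, so g(0) = 0.660 > 0 and g(1) = -0.148 < 0.
Newton iteration, ψ⁰ = 0.63:
  ψ = 0.630: g = 0.2146, g' = -0.655 → ψ = 0.958
  ψ = 0.958: g = -0.0820, g' = -1.421 → ψ = 0.900
  ψ = 0.900: g = -0.0088, g' = -1.139 → ψ = 0.892
Converged at ψ = 0.892.

ψ = 0.892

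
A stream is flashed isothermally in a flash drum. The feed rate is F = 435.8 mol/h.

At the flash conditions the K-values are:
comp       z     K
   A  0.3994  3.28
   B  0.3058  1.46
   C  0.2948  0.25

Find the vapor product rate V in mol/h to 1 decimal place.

V = 301.7 mol/h

Material balance + equilibrium reduce to Σ zᵢ(Kᵢ−1)/(1+ψ(Kᵢ−1)) = 0.
Feasibility: ΣzᵢKᵢ = 1.8302, Σzᵢ/Kᵢ = 1.5104 — both > 1, two phases present.
Newton–Raphson from ψ = 0.5:
  ψ = 0.5000: g = 0.18613, g' = -0.9206 → ψ = 0.7022
  ψ = 0.7022: g = -0.01064, g' = -1.0839 → ψ = 0.6924
  ψ = 0.6924: g = -0.00008, g' = -1.0670 → ψ = 0.6923
Converged at ψ = 0.6923.
Then V = ψ·F = 0.6923·435.8 = 301.7 mol/h and L = F − V = 134.1 mol/h.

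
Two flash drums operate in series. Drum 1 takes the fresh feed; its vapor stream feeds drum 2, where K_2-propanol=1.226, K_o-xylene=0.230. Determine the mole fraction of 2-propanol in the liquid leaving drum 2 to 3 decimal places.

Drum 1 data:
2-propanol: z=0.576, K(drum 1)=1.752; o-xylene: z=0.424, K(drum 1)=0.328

x_2-propanol (drum 2) = 0.773

Drum 1:
Let ψ₁ = V/F and solve Σ zᵢ(Kᵢ−1)/(1+ψ₁(Kᵢ−1)) = 0.
g(0) = ΣzᵢKᵢ − 1 = 0.148 and g(1) = 1 − Σzᵢ/Kᵢ = -0.621, so a root lies in (0, 1).
Newton–Raphson from ψ₁ = 0.5:
  ψ₁ = 0.500: g = -0.1143, g' = -0.606 → ψ₁ = 0.311
  ψ₁ = 0.311: g = -0.0094, g' = -0.520 → ψ₁ = 0.293
Converged at ψ₁ = 0.293.
Drum-1 compositions:
  2-propanol: x = 0.472, y = 0.827
  o-xylene: x = 0.528, y = 0.173
Drum-2 feed = drum-1 vapor: z₂ = (0.8268, 0.1732).
Drum 2:
Material balance + equilibrium reduce to Σ zᵢ(Kᵢ−1)/(1+ψ₂(Kᵢ−1)) = 0.
Feasibility: ΣzᵢKᵢ = 1.053, Σzᵢ/Kᵢ = 1.427 — both > 1, two phases present.
Binary case is linear: z₁(K₁−1)(1+ψ₂(K₂−1)) + z₂(K₂−1)(1+ψ₂(K₁−1)) = 0
⇒ ψ₂ = [z₁(K₁−1)+z₂(K₂−1)] / [−(K₁−1)(K₂−1)] = 0.0535/0.1740 = 0.307
  2-propanol: x = 0.773, y = 0.948
  o-xylene: x = 0.227, y = 0.052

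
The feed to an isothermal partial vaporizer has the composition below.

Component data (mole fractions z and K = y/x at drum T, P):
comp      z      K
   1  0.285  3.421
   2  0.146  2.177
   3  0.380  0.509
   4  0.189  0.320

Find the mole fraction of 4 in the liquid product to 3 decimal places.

x_4 = 0.278

Material balance + equilibrium reduce to Σ zᵢ(Kᵢ−1)/(1+ψ(Kᵢ−1)) = 0.
Check two-phase: ΣzᵢKᵢ = 1.547 > 1 and Σzᵢ/Kᵢ = 1.488 > 1, so g(0) = 0.547 > 0 and g(1) = -0.488 < 0.
Newton–Raphson from ψ = 0.46:
  ψ = 0.460: g = 0.0099, g' = -0.797 → ψ = 0.472
Converged at ψ = 0.472.
Compositions from xᵢ = zᵢ/(1+ψ(Kᵢ−1)), yᵢ = Kᵢxᵢ:
  1: x = 0.133, y = 0.455
  2: x = 0.094, y = 0.204
  3: x = 0.495, y = 0.252
  4: x = 0.278, y = 0.089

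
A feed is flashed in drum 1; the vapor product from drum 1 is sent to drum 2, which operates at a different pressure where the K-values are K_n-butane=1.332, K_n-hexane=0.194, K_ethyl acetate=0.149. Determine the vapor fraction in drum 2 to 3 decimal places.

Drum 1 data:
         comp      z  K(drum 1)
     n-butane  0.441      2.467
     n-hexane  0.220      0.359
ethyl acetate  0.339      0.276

Drum 1:
Rachford–Rice: g(ψ₁) = Σ zᵢ(Kᵢ−1)/(1+ψ₁(Kᵢ−1)) = 0.
Check two-phase: ΣzᵢKᵢ = 1.260 > 1 and Σzᵢ/Kᵢ = 2.020 > 1, so g(0) = 0.260 > 0 and g(1) = -1.020 < 0.
Newton–Raphson from ψ₁ = 0.43:
  ψ₁ = 0.430: g = -0.1544, g' = -0.904 → ψ₁ = 0.259
  ψ₁ = 0.259: g = -0.0025, g' = -0.897 → ψ₁ = 0.256
Converged at ψ₁ = 0.256.
Drum-1 compositions:
  n-butane: x = 0.320, y = 0.791
  n-hexane: x = 0.263, y = 0.095
  ethyl acetate: x = 0.416, y = 0.115
Drum-2 feed = drum-1 vapor: z₂ = (0.7906, 0.0945, 0.1149).
Drum 2:
Material balance + equilibrium reduce to Σ zᵢ(Kᵢ−1)/(1+ψ₂(Kᵢ−1)) = 0.
Feasibility: ΣzᵢKᵢ = 1.089, Σzᵢ/Kᵢ = 1.852 — both > 1, two phases present.
Iterate (Newton) starting at ψ₂ = 0.67:
  ψ₂ = 0.670: g = -0.1784, g' = -0.799 → ψ₂ = 0.447
  ψ₂ = 0.447: g = -0.0482, g' = -0.433 → ψ₂ = 0.335
  ψ₂ = 0.335: g = -0.0050, g' = -0.349 → ψ₂ = 0.321
Converged at ψ₂ = 0.321.
  n-butane: x = 0.715, y = 0.952
  n-hexane: x = 0.127, y = 0.025
  ethyl acetate: x = 0.158, y = 0.024

V/F (drum 2) = 0.321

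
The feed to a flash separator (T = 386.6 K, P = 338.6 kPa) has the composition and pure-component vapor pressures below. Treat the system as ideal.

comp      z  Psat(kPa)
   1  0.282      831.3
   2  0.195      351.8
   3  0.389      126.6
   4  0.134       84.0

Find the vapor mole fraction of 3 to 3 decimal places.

y_3 = 0.155

Raoult's law: Kᵢ = Pᵢˢᵃᵗ/P = Pᵢˢᵃᵗ/338.6.
  K_1 = 831.3/338.6 = 2.45511, K_2 = 351.8/338.6 = 1.03898, K_3 = 126.6/338.6 = 0.37389, K_4 = 84.0/338.6 = 0.24808
Newton iteration, β⁰ = 0.5:
  β = 0.500: g = -0.2710, g' = -0.718 → β = 0.123
  β = 0.123: g = -0.0190, g' = -0.701 → β = 0.095
  β = 0.095: g = 0.0003, g' = -0.721 → β = 0.096
Converged at β = 0.096.
Compositions from xᵢ = zᵢ/(1+β(Kᵢ−1)), yᵢ = Kᵢxᵢ:
  1: x = 0.247, y = 0.608
  2: x = 0.194, y = 0.202
  3: x = 0.414, y = 0.155
  4: x = 0.144, y = 0.036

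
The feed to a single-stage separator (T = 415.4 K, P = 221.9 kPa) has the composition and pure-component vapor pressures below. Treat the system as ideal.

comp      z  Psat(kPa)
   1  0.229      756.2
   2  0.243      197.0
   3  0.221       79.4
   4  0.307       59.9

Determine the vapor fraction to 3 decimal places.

ψ = 0.121

Raoult's law: Kᵢ = Pᵢˢᵃᵗ/P = Pᵢˢᵃᵗ/221.9.
  K_1 = 756.2/221.9 = 3.40784, K_2 = 197.0/221.9 = 0.88779, K_3 = 79.4/221.9 = 0.35782, K_4 = 59.9/221.9 = 0.26994
Let ψ = V/F and solve Σ zᵢ(Kᵢ−1)/(1+ψ(Kᵢ−1)) = 0.
g(0) = ΣzᵢKᵢ − 1 = 0.158 and g(1) = 1 − Σzᵢ/Kᵢ = -1.096, so a root lies in (0, 1).
Newton iteration, ψ⁰ = 0.5:
  ψ = 0.500: g = -0.3407, g' = -0.880 → ψ = 0.113
  ψ = 0.113: g = 0.0086, g' = -1.124 → ψ = 0.121
Converged at ψ = 0.121.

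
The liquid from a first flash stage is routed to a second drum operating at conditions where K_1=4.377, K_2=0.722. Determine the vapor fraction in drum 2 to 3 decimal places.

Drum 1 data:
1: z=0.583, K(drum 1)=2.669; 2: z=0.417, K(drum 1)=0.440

V/F (drum 2) = 0.682

Drum 1:
Material balance + equilibrium reduce to Σ zᵢ(Kᵢ−1)/(1+ψ₁(Kᵢ−1)) = 0.
Check two-phase: ΣzᵢKᵢ = 1.740 > 1 and Σzᵢ/Kᵢ = 1.166 > 1, so g(0) = 0.740 > 0 and g(1) = -0.166 < 0.
Newton–Raphson from ψ₁ = 0.36:
  ψ₁ = 0.360: g = 0.3153, g' = -0.839 → ψ₁ = 0.736
  ψ₁ = 0.736: g = 0.0395, g' = -0.705 → ψ₁ = 0.792
  ψ₁ = 0.792: g = -0.0005, g' = -0.723 → ψ₁ = 0.791
Converged at ψ₁ = 0.791.
Drum-1 compositions:
  1: x = 0.251, y = 0.671
  2: x = 0.749, y = 0.329
Drum-2 feed = drum-1 liquid: z₂ = (0.2512, 0.7488).
Drum 2:
Rachford–Rice: g(ψ₂) = Σ zᵢ(Kᵢ−1)/(1+ψ₂(Kᵢ−1)) = 0.
g(0) = ΣzᵢKᵢ − 1 = 0.640 and g(1) = 1 − Σzᵢ/Kᵢ = -0.094, so a root lies in (0, 1).
Newton iteration, ψ₂⁰ = 0.5:
  ψ₂ = 0.500: g = 0.0738, g' = -0.474 → ψ₂ = 0.656
  ψ₂ = 0.656: g = 0.0094, g' = -0.364 → ψ₂ = 0.682
Converged at ψ₂ = 0.682.
  1: x = 0.076, y = 0.333
  2: x = 0.924, y = 0.667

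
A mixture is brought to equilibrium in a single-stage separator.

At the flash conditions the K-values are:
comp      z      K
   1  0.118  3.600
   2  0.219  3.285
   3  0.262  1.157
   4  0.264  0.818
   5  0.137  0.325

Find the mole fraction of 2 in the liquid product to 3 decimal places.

x_2 = 0.072

Rachford–Rice: g(β) = Σ zᵢ(Kᵢ−1)/(1+β(Kᵢ−1)) = 0.
Check two-phase: ΣzᵢKᵢ = 1.708 > 1 and Σzᵢ/Kᵢ = 1.070 > 1, so g(0) = 0.708 > 0 and g(1) = -0.070 < 0.
Newton–Raphson from β = 0.5:
  β = 0.500: g = 0.2127, g' = -0.558 → β = 0.881
  β = 0.881: g = 0.0101, g' = -0.597 → β = 0.898
Converged at β = 0.898.
Compositions from xᵢ = zᵢ/(1+β(Kᵢ−1)), yᵢ = Kᵢxᵢ:
  1: x = 0.035, y = 0.127
  2: x = 0.072, y = 0.236
  3: x = 0.230, y = 0.266
  4: x = 0.316, y = 0.258
  5: x = 0.348, y = 0.113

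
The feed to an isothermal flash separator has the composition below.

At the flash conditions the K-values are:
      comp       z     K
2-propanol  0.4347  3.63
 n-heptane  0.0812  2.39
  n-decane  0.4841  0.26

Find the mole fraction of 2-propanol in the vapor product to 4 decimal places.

Let ψ = V/F and solve Σ zᵢ(Kᵢ−1)/(1+ψ(Kᵢ−1)) = 0.
g(0) = ΣzᵢKᵢ − 1 = 0.8979 and g(1) = 1 − Σzᵢ/Kᵢ = -1.0157, so a root lies in (0, 1).
Iterate (Newton) starting at ψ = 0.45:
  ψ = 0.4500: g = 0.05594, g' = -1.2859 → ψ = 0.4935
  ψ = 0.4935: g = 0.00014, g' = -1.2824 → ψ = 0.4936
Converged at ψ = 0.4936.
Compositions from xᵢ = zᵢ/(1+ψ(Kᵢ−1)), yᵢ = Kᵢxᵢ:
  2-propanol: x = 0.1891, y = 0.6866
  n-heptane: x = 0.0482, y = 0.1151
  n-decane: x = 0.7627, y = 0.1983

y_2-propanol = 0.6866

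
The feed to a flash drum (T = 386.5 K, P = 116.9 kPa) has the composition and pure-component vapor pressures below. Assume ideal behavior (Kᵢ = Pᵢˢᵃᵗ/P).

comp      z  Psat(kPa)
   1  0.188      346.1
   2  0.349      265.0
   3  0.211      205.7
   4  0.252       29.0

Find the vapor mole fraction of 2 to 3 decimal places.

Raoult's law: Kᵢ = Pᵢˢᵃᵗ/P = Pᵢˢᵃᵗ/116.9.
  K_1 = 346.1/116.9 = 2.96065, K_2 = 265.0/116.9 = 2.26689, K_3 = 205.7/116.9 = 1.75962, K_4 = 29.0/116.9 = 0.24808
Rachford–Rice: g(ψ) = Σ zᵢ(Kᵢ−1)/(1+ψ(Kᵢ−1)) = 0.
Check two-phase: ΣzᵢKᵢ = 1.782 > 1 and Σzᵢ/Kᵢ = 1.353 > 1, so g(0) = 0.782 > 0 and g(1) = -0.353 < 0.
Newton–Raphson from ψ = 0.45:
  ψ = 0.450: g = 0.3105, g' = -0.824 → ψ = 0.827
  ψ = 0.827: g = -0.0457, g' = -1.280 → ψ = 0.791
  ψ = 0.791: g = -0.0021, g' = -1.166 → ψ = 0.789
Converged at ψ = 0.789.
Compositions from xᵢ = zᵢ/(1+ψ(Kᵢ−1)), yᵢ = Kᵢxᵢ:
  1: x = 0.074, y = 0.219
  2: x = 0.175, y = 0.396
  3: x = 0.132, y = 0.232
  4: x = 0.620, y = 0.154

y_2 = 0.396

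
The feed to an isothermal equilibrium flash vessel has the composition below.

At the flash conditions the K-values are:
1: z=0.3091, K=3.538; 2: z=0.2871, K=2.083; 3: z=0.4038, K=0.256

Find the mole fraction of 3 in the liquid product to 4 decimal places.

Material balance + equilibrium reduce to Σ zᵢ(Kᵢ−1)/(1+ψ(Kᵢ−1)) = 0.
Feasibility: ΣzᵢKᵢ = 1.7950, Σzᵢ/Kᵢ = 1.8025 — both > 1, two phases present.
Iterate (Newton) starting at ψ = 0.33:
  ψ = 0.3300: g = 0.25780, g' = -1.1651 → ψ = 0.5513
  ψ = 0.5513: g = 0.01236, g' = -1.1204 → ψ = 0.5623
Converged at ψ = 0.5623.
Compositions from xᵢ = zᵢ/(1+ψ(Kᵢ−1)), yᵢ = Kᵢxᵢ:
  1: x = 0.1274, y = 0.4506
  2: x = 0.1784, y = 0.3717
  3: x = 0.6942, y = 0.1777

x_3 = 0.6942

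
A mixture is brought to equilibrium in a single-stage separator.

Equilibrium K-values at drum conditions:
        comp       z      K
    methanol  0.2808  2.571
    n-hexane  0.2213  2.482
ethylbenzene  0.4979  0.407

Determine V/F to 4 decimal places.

Rachford–Rice: g(V/F) = Σ zᵢ(Kᵢ−1)/(1+V/F(Kᵢ−1)) = 0.
Feasibility: ΣzᵢKᵢ = 1.4738, Σzᵢ/Kᵢ = 1.4217 — both > 1, two phases present.
Newton–Raphson from V/F = 0.5:
  V/F = 0.5000: g = 0.01575, g' = -0.7315 → V/F = 0.5215
Converged at V/F = 0.5215.

V/F = 0.5215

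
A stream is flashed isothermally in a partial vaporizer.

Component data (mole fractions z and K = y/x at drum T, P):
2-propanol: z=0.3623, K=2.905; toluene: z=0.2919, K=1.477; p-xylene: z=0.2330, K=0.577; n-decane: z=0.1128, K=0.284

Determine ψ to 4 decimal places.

ψ = 0.8533

Rachford–Rice: g(ψ) = Σ zᵢ(Kᵢ−1)/(1+ψ(Kᵢ−1)) = 0.
Feasibility: ΣzᵢKᵢ = 1.6501, Σzᵢ/Kᵢ = 1.1233 — both > 1, two phases present.
Newton–Raphson from ψ = 0.3:
  ψ = 0.3000: g = 0.34525, g' = -0.7317 → ψ = 0.7718
  ψ = 0.7718: g = 0.05428, g' = -0.6318 → ψ = 0.8578
  ψ = 0.8578: g = -0.00317, g' = -0.7141 → ψ = 0.8533
Converged at ψ = 0.8533.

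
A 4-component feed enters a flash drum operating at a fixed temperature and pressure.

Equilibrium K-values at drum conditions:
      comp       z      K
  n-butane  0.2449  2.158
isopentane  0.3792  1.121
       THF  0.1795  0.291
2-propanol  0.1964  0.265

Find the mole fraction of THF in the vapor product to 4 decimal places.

y_THF = 0.0568

Newton iteration, ψ⁰ = 0.35:
  ψ = 0.3500: g = -0.11780, g' = -0.5233 → ψ = 0.1249
  ψ = 0.1249: g = -0.00562, g' = -0.4933 → ψ = 0.1135
Converged at ψ = 0.1135.
Compositions from xᵢ = zᵢ/(1+ψ(Kᵢ−1)), yᵢ = Kᵢxᵢ:
  n-butane: x = 0.2164, y = 0.4671
  isopentane: x = 0.3741, y = 0.4193
  THF: x = 0.1952, y = 0.0568
  2-propanol: x = 0.2143, y = 0.0568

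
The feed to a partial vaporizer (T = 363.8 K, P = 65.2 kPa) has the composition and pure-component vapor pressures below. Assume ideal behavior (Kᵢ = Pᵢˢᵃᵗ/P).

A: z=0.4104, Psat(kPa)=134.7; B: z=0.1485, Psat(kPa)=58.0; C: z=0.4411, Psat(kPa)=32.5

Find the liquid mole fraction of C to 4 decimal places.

x_C = 0.5630

Raoult's law: Kᵢ = Pᵢˢᵃᵗ/P = Pᵢˢᵃᵗ/65.2.
  K_A = 134.7/65.2 = 2.065951, K_B = 58.0/65.2 = 0.889571, K_C = 32.5/65.2 = 0.498466
Material balance + equilibrium reduce to Σ zᵢ(Kᵢ−1)/(1+β(Kᵢ−1)) = 0.
g(0) = ΣzᵢKᵢ − 1 = 0.1998 and g(1) = 1 − Σzᵢ/Kᵢ = -0.2505, so a root lies in (0, 1).
Newton–Raphson from β = 0.31:
  β = 0.3100: g = 0.04988, g' = -0.4210 → β = 0.4285
  β = 0.4285: g = 0.00131, g' = -0.4017 → β = 0.4317
Converged at β = 0.4317.
Compositions from xᵢ = zᵢ/(1+β(Kᵢ−1)), yᵢ = Kᵢxᵢ:
  A: x = 0.2811, y = 0.5806
  B: x = 0.1559, y = 0.1387
  C: x = 0.5630, y = 0.2806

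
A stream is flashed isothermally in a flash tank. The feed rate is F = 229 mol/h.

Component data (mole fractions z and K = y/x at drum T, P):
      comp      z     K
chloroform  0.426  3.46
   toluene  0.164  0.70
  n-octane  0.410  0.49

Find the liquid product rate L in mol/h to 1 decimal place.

Let ψ = V/F and solve Σ zᵢ(Kᵢ−1)/(1+ψ(Kᵢ−1)) = 0.
g(0) = ΣzᵢKᵢ − 1 = 0.790 and g(1) = 1 − Σzᵢ/Kᵢ = -0.194, so a root lies in (0, 1).
Newton iteration, ψ⁰ = 0.54:
  ψ = 0.540: g = 0.1028, g' = -0.700 → ψ = 0.687
  ψ = 0.687: g = 0.0058, g' = -0.632 → ψ = 0.696
Converged at ψ = 0.696.
Then V = ψ·F = 0.6961·229 = 159.4 mol/h and L = F − V = 69.6 mol/h.

L = 69.6 mol/h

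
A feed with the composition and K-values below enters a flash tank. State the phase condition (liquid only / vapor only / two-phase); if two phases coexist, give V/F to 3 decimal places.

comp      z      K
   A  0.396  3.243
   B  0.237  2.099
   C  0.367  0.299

ΣzᵢKᵢ = 1.891; Σzᵢ/Kᵢ = 1.462.
Both exceed 1, so a two-phase solution exists.
Iterate (Newton) starting at ψ = 0.43:
  ψ = 0.430: g = 0.2607, g' = -1.018 → ψ = 0.686
  ψ = 0.686: g = 0.0026, g' = -1.072 → ψ = 0.689
Converged at ψ = 0.689.

two-phase, V/F = 0.689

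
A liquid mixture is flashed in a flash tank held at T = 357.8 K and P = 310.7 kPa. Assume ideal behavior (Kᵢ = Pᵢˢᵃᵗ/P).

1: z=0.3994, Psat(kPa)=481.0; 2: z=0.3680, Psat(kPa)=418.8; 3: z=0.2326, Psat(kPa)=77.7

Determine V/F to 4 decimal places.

V/F = 0.5041

Raoult's law: Kᵢ = Pᵢˢᵃᵗ/P = Pᵢˢᵃᵗ/310.7.
  K_1 = 481.0/310.7 = 1.548117, K_2 = 418.8/310.7 = 1.347924, K_3 = 77.7/310.7 = 0.250080
Material balance + equilibrium reduce to Σ zᵢ(Kᵢ−1)/(1+V/F(Kᵢ−1)) = 0.
Feasibility: ΣzᵢKᵢ = 1.1725, Σzᵢ/Kᵢ = 1.4611 — both > 1, two phases present.
Newton–Raphson from V/F = 0.49:
  V/F = 0.4900: g = 0.00619, g' = -0.4340 → V/F = 0.5043
  V/F = 0.5043: g = -0.00007, g' = -0.4442 → V/F = 0.5041
Converged at V/F = 0.5041.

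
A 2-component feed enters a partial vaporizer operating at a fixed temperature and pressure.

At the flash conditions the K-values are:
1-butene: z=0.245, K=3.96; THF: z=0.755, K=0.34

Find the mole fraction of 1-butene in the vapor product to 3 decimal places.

Material balance + equilibrium reduce to Σ zᵢ(Kᵢ−1)/(1+ψ(Kᵢ−1)) = 0.
Feasibility: ΣzᵢKᵢ = 1.227, Σzᵢ/Kᵢ = 2.282 — both > 1, two phases present.
Binary case is linear: z₁(K₁−1)(1+ψ(K₂−1)) + z₂(K₂−1)(1+ψ(K₁−1)) = 0
⇒ ψ = [z₁(K₁−1)+z₂(K₂−1)] / [−(K₁−1)(K₂−1)] = 0.2269/1.9536 = 0.116
Compositions from xᵢ = zᵢ/(1+ψ(Kᵢ−1)), yᵢ = Kᵢxᵢ:
  1-butene: x = 0.182, y = 0.722
  THF: x = 0.818, y = 0.278

y_1-butene = 0.722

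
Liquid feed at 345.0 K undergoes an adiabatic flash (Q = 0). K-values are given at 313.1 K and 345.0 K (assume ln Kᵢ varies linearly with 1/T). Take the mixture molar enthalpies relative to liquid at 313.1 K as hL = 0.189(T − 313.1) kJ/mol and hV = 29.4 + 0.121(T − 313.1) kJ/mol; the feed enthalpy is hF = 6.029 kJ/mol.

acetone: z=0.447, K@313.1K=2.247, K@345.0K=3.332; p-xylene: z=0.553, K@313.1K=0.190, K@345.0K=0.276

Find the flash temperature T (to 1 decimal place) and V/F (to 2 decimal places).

Adiabatic flash: solve Rachford–Rice at each trial T, then check hF = ψ·hV(T) + (1−ψ)·hL(T).
  T = 313.1 K: K = (2.247, 0.190), RR gives ψ = 0.108, H_out = 3.187 kJ/mol
  T = 345.0 K: K = (3.332, 0.276), RR gives ψ = 0.380, H_out = 16.384 kJ/mol
  T = 329.1 K: K = (2.764, 0.231), RR gives ψ = 0.268, H_out = 10.611 kJ/mol
  T = 321.1 K: K = (2.499, 0.210), RR gives ψ = 0.197, H_out = 7.194 kJ/mol
  T = 317.1 K: K = (2.371, 0.200), RR gives ψ = 0.155, H_out = 5.282 kJ/mol
  T = 319.1 K: K = (2.434, 0.205), RR gives ψ = 0.177, H_out = 6.258 kJ/mol
Linear interpolation between T = 317.1 (H_out = 5.282) and T = 319.1 (H_out = 6.258) on hF = 6.029 gives T ≈ 318.6 K, at which ψ = 0.17.

T = 318.6 K, V/F = 0.17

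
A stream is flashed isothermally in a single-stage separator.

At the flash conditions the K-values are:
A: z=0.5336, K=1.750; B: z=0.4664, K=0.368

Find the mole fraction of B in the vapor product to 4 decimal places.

y_B = 0.1997

Rachford–Rice: g(V/F) = Σ zᵢ(Kᵢ−1)/(1+V/F(Kᵢ−1)) = 0.
Feasibility: ΣzᵢKᵢ = 1.1054, Σzᵢ/Kᵢ = 1.5723 — both > 1, two phases present.
Binary case is linear: z₁(K₁−1)(1+V/F(K₂−1)) + z₂(K₂−1)(1+V/F(K₁−1)) = 0
⇒ V/F = [z₁(K₁−1)+z₂(K₂−1)] / [−(K₁−1)(K₂−1)] = 0.10544/0.47400 = 0.2224
Compositions from xᵢ = zᵢ/(1+V/F(Kᵢ−1)), yᵢ = Kᵢxᵢ:
  A: x = 0.4573, y = 0.8003
  B: x = 0.5427, y = 0.1997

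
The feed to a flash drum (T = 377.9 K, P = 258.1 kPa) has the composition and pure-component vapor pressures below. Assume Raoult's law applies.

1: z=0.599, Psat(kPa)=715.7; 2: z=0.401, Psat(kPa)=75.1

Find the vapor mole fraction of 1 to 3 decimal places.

y_1 = 0.792

Raoult's law: Kᵢ = Pᵢˢᵃᵗ/P = Pᵢˢᵃᵗ/258.1.
  K_1 = 715.7/258.1 = 2.77296, K_2 = 75.1/258.1 = 0.29097
Rachford–Rice: g(V/F) = Σ zᵢ(Kᵢ−1)/(1+V/F(Kᵢ−1)) = 0.
Feasibility: ΣzᵢKᵢ = 1.778, Σzᵢ/Kᵢ = 1.594 — both > 1, two phases present.
Binary case is linear: z₁(K₁−1)(1+V/F(K₂−1)) + z₂(K₂−1)(1+V/F(K₁−1)) = 0
⇒ V/F = [z₁(K₁−1)+z₂(K₂−1)] / [−(K₁−1)(K₂−1)] = 0.7777/1.2571 = 0.619
Compositions from xᵢ = zᵢ/(1+V/F(Kᵢ−1)), yᵢ = Kᵢxᵢ:
  1: x = 0.286, y = 0.792
  2: x = 0.714, y = 0.208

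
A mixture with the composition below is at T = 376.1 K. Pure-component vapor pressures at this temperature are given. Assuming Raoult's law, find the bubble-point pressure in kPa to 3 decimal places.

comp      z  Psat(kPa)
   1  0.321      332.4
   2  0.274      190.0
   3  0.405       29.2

Pbub = 170.586 kPa

At the bubble point ψ → 0, so ΣzᵢKᵢ = 1 with Kᵢ = Pᵢˢᵃᵗ/P ⇒ P = ΣzᵢPᵢˢᵃᵗ.
P = 0.321·332.4 + 0.274·190.0 + 0.405·29.2 = 170.586 kPa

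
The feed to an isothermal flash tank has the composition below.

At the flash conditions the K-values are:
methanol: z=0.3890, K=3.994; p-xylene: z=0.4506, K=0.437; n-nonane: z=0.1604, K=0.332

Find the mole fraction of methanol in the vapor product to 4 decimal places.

y_methanol = 0.6593

Let ψ = V/F and solve Σ zᵢ(Kᵢ−1)/(1+ψ(Kᵢ−1)) = 0.
g(0) = ΣzᵢKᵢ − 1 = 0.8038 and g(1) = 1 − Σzᵢ/Kᵢ = -0.6116, so a root lies in (0, 1).
Newton iteration, ψ⁰ = 0.32:
  ψ = 0.3200: g = 0.14909, g' = -1.2378 → ψ = 0.4404
  ψ = 0.4404: g = 0.01314, g' = -1.0448 → ψ = 0.4530
  ψ = 0.4530: g = 0.00008, g' = -1.0326 → ψ = 0.4531
Converged at ψ = 0.4531.
Compositions from xᵢ = zᵢ/(1+ψ(Kᵢ−1)), yᵢ = Kᵢxᵢ:
  methanol: x = 0.1651, y = 0.6593
  p-xylene: x = 0.6049, y = 0.2643
  n-nonane: x = 0.2300, y = 0.0764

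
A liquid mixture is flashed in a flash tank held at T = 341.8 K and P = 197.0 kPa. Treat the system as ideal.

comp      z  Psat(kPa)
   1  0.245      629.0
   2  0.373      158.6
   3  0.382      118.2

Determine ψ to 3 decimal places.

Raoult's law: Kᵢ = Pᵢˢᵃᵗ/P = Pᵢˢᵃᵗ/197.0.
  K_1 = 629.0/197.0 = 3.19289, K_2 = 158.6/197.0 = 0.80508, K_3 = 118.2/197.0 = 0.60000
Rachford–Rice: g(ψ) = Σ zᵢ(Kᵢ−1)/(1+ψ(Kᵢ−1)) = 0.
Check two-phase: ΣzᵢKᵢ = 1.312 > 1 and Σzᵢ/Kᵢ = 1.177 > 1, so g(0) = 0.312 > 0 and g(1) = -0.177 < 0.
Newton–Raphson from ψ = 0.5:
  ψ = 0.500: g = -0.0153, g' = -0.381 → ψ = 0.460
  ψ = 0.460: g = 0.0004, g' = -0.401 → ψ = 0.461
Converged at ψ = 0.461.

ψ = 0.461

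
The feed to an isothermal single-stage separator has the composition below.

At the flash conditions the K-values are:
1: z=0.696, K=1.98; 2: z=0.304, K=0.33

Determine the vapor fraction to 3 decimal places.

ψ = 0.729

Rachford–Rice: g(ψ) = Σ zᵢ(Kᵢ−1)/(1+ψ(Kᵢ−1)) = 0.
g(0) = ΣzᵢKᵢ − 1 = 0.478 and g(1) = 1 − Σzᵢ/Kᵢ = -0.273, so a root lies in (0, 1).
Binary case is linear: z₁(K₁−1)(1+ψ(K₂−1)) + z₂(K₂−1)(1+ψ(K₁−1)) = 0
⇒ ψ = [z₁(K₁−1)+z₂(K₂−1)] / [−(K₁−1)(K₂−1)] = 0.4784/0.6566 = 0.729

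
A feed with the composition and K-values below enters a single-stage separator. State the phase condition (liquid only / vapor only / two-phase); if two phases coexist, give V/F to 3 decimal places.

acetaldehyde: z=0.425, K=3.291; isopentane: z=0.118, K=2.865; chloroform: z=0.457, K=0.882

vapor only

ΣzᵢKᵢ = 2.140; Σzᵢ/Kᵢ = 0.688.
Since Σzᵢ/Kᵢ < 1 the mixture is above its dew point — single vapor phase.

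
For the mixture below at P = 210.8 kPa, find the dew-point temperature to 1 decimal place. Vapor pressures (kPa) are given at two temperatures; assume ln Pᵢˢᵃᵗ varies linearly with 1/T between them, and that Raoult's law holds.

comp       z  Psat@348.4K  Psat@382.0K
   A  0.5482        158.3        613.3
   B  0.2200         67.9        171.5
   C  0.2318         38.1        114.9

Dew-point temperature: Σzᵢ·P/Pᵢˢᵃᵗ(T) = 1. Interpolate ln Pᵢˢᵃᵗ = aᵢ + bᵢ/T.
  T = 348.4 K: ΣzᵢP/Pᵢˢᵃᵗ = 2.6955
  T = 382.0 K: ΣzᵢP/Pᵢˢᵃᵗ = 0.8841
  T = 365.2 K: ΣzᵢP/Pᵢˢᵃᵗ = 1.5002
  T = 373.6 K: ΣzᵢP/Pᵢˢᵃᵗ = 1.1441
  T = 377.8 K: ΣzᵢP/Pᵢˢᵃᵗ = 1.0041
  T = 379.9 K: ΣzᵢP/Pᵢˢᵃᵗ = 0.9418
Interpolating between 377.8 K and 379.9 K gives T ≈ 377.9 K.

T = 377.9 K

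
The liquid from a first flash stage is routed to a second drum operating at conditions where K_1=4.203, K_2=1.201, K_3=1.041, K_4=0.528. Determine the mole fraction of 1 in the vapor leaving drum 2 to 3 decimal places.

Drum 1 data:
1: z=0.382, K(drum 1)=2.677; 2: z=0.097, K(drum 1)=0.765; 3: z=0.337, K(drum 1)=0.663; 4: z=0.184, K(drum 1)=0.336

Drum 1:
Material balance + equilibrium reduce to Σ zᵢ(Kᵢ−1)/(1+ψ₁(Kᵢ−1)) = 0.
g(0) = ΣzᵢKᵢ − 1 = 0.382 and g(1) = 1 − Σzᵢ/Kᵢ = -0.325, so a root lies in (0, 1).
Newton–Raphson from ψ₁ = 0.5:
  ψ₁ = 0.500: g = 0.0031, g' = -0.562 → ψ₁ = 0.506
Converged at ψ₁ = 0.506.
Drum-1 compositions:
  1: x = 0.207, y = 0.553
  2: x = 0.110, y = 0.084
  3: x = 0.406, y = 0.269
  4: x = 0.277, y = 0.093
Drum-2 feed = drum-1 liquid: z₂ = (0.2067, 0.1101, 0.4062, 0.2770).
Drum 2:
Material balance + equilibrium reduce to Σ zᵢ(Kᵢ−1)/(1+ψ₂(Kᵢ−1)) = 0.
g(0) = ΣzᵢKᵢ − 1 = 0.570 and g(1) = 1 − Σzᵢ/Kᵢ = -0.056, so a root lies in (0, 1).
Newton iteration, ψ₂⁰ = 0.64:
  ψ₂ = 0.640: g = 0.0656, g' = -0.359 → ψ₂ = 0.823
  ψ₂ = 0.823: g = 0.0035, g' = -0.329 → ψ₂ = 0.833
Converged at ψ₂ = 0.833.
  1: x = 0.056, y = 0.237
  2: x = 0.094, y = 0.113
  3: x = 0.393, y = 0.409
  4: x = 0.457, y = 0.241

y_1 (drum 2) = 0.237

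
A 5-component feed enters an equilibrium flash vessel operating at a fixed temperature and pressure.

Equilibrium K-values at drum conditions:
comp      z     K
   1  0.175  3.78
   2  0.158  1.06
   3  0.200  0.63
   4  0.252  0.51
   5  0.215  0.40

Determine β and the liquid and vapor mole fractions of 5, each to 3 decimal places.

β = 0.149, x_5 = 0.236, y_5 = 0.094

Rachford–Rice: g(β) = Σ zᵢ(Kᵢ−1)/(1+β(Kᵢ−1)) = 0.
g(0) = ΣzᵢKᵢ − 1 = 0.169 and g(1) = 1 − Σzᵢ/Kᵢ = -0.544, so a root lies in (0, 1).
Newton iteration, β⁰ = 0.5:
  β = 0.500: g = -0.2259, g' = -0.543 → β = 0.084
  β = 0.084: g = 0.0631, g' = -1.071 → β = 0.143
  β = 0.143: g = 0.0058, g' = -0.887 → β = 0.149
Converged at β = 0.149.
Compositions from xᵢ = zᵢ/(1+β(Kᵢ−1)), yᵢ = Kᵢxᵢ:
  1: x = 0.124, y = 0.468
  2: x = 0.157, y = 0.166
  3: x = 0.212, y = 0.133
  4: x = 0.272, y = 0.139
  5: x = 0.236, y = 0.094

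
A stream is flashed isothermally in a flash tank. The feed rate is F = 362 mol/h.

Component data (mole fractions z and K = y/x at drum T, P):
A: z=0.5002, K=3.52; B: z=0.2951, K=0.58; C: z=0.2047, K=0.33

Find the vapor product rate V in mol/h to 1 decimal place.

Let β = V/F and solve Σ zᵢ(Kᵢ−1)/(1+β(Kᵢ−1)) = 0.
Feasibility: ΣzᵢKᵢ = 1.9994, Σzᵢ/Kᵢ = 1.2712 — both > 1, two phases present.
Newton iteration, β⁰ = 0.5:
  β = 0.5000: g = 0.19462, g' = -0.9131 → β = 0.7131
  β = 0.7131: g = 0.01107, g' = -0.8491 → β = 0.7262
  β = 0.7262: g = -0.00002, g' = -0.8529 → β = 0.7261
Converged at β = 0.7261.
Then V = β·F = 0.7261·362 = 262.9 mol/h and L = F − V = 99.1 mol/h.

V = 262.9 mol/h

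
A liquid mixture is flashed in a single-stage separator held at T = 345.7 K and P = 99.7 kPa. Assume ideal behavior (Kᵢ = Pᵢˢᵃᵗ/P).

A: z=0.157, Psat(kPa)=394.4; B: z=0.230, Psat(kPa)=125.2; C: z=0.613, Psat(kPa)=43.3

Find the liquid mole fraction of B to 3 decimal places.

Raoult's law: Kᵢ = Pᵢˢᵃᵗ/P = Pᵢˢᵃᵗ/99.7.
  K_A = 394.4/99.7 = 3.95587, K_B = 125.2/99.7 = 1.25577, K_C = 43.3/99.7 = 0.43430
Rachford–Rice: g(V/F) = Σ zᵢ(Kᵢ−1)/(1+V/F(Kᵢ−1)) = 0.
Check two-phase: ΣzᵢKᵢ = 1.176 > 1 and Σzᵢ/Kᵢ = 1.634 > 1, so g(0) = 0.176 > 0 and g(1) = -0.634 < 0.
Newton–Raphson from V/F = 0.5:
  V/F = 0.500: g = -0.2441, g' = -0.617 → V/F = 0.104
  V/F = 0.104: g = 0.0437, g' = -1.038 → V/F = 0.146
  V/F = 0.146: g = 0.0027, g' = -0.916 → V/F = 0.149
Converged at V/F = 0.149.
Compositions from xᵢ = zᵢ/(1+V/F(Kᵢ−1)), yᵢ = Kᵢxᵢ:
  A: x = 0.109, y = 0.431
  B: x = 0.222, y = 0.278
  C: x = 0.669, y = 0.291

x_B = 0.222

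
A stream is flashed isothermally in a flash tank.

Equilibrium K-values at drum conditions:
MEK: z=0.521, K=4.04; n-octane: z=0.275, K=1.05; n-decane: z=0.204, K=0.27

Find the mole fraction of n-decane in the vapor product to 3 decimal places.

Rachford–Rice: g(β) = Σ zᵢ(Kᵢ−1)/(1+β(Kᵢ−1)) = 0.
g(0) = ΣzᵢKᵢ − 1 = 1.449 and g(1) = 1 − Σzᵢ/Kᵢ = -0.146, so a root lies in (0, 1).
Newton–Raphson from β = 0.5:
  β = 0.500: g = 0.4074, g' = -1.028 → β = 0.896
  β = 0.896: g = 0.0078, g' = -1.257 → β = 0.902
Converged at β = 0.902.
Compositions from xᵢ = zᵢ/(1+β(Kᵢ−1)), yᵢ = Kᵢxᵢ:
  MEK: x = 0.139, y = 0.562
  n-octane: x = 0.263, y = 0.276
  n-decane: x = 0.598, y = 0.161

y_n-decane = 0.161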